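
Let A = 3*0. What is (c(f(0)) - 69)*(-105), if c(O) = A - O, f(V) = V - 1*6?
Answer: 6615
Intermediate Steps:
A = 0
f(V) = -6 + V (f(V) = V - 6 = -6 + V)
c(O) = -O (c(O) = 0 - O = -O)
(c(f(0)) - 69)*(-105) = (-(-6 + 0) - 69)*(-105) = (-1*(-6) - 69)*(-105) = (6 - 69)*(-105) = -63*(-105) = 6615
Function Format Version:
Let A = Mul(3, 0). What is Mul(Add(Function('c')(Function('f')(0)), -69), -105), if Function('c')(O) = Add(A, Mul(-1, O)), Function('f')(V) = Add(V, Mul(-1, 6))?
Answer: 6615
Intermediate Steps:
A = 0
Function('f')(V) = Add(-6, V) (Function('f')(V) = Add(V, -6) = Add(-6, V))
Function('c')(O) = Mul(-1, O) (Function('c')(O) = Add(0, Mul(-1, O)) = Mul(-1, O))
Mul(Add(Function('c')(Function('f')(0)), -69), -105) = Mul(Add(Mul(-1, Add(-6, 0)), -69), -105) = Mul(Add(Mul(-1, -6), -69), -105) = Mul(Add(6, -69), -105) = Mul(-63, -105) = 6615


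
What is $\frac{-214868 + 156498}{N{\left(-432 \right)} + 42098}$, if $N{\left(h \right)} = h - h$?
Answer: $- \frac{29185}{21049} \approx -1.3865$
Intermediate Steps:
$N{\left(h \right)} = 0$
$\frac{-214868 + 156498}{N{\left(-432 \right)} + 42098} = \frac{-214868 + 156498}{0 + 42098} = - \frac{58370}{42098} = \left(-58370\right) \frac{1}{42098} = - \frac{29185}{21049}$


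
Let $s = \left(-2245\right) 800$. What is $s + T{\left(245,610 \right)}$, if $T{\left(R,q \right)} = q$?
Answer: $-1795390$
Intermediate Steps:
$s = -1796000$
$s + T{\left(245,610 \right)} = -1796000 + 610 = -1795390$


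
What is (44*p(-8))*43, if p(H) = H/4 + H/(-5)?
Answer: -3784/5 ≈ -756.80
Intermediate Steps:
p(H) = H/20 (p(H) = H*(¼) + H*(-⅕) = H/4 - H/5 = H/20)
(44*p(-8))*43 = (44*((1/20)*(-8)))*43 = (44*(-⅖))*43 = -88/5*43 = -3784/5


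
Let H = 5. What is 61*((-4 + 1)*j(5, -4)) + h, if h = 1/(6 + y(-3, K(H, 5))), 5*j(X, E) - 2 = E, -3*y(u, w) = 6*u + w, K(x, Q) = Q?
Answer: 11361/155 ≈ 73.297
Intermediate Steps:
y(u, w) = -2*u - w/3 (y(u, w) = -(6*u + w)/3 = -(w + 6*u)/3 = -2*u - w/3)
j(X, E) = ⅖ + E/5
h = 3/31 (h = 1/(6 + (-2*(-3) - ⅓*5)) = 1/(6 + (6 - 5/3)) = 1/(6 + 13/3) = 1/(31/3) = 3/31 ≈ 0.096774)
61*((-4 + 1)*j(5, -4)) + h = 61*((-4 + 1)*(⅖ + (⅕)*(-4))) + 3/31 = 61*(-3*(⅖ - ⅘)) + 3/31 = 61*(-3*(-⅖)) + 3/31 = 61*(6/5) + 3/31 = 366/5 + 3/31 = 11361/155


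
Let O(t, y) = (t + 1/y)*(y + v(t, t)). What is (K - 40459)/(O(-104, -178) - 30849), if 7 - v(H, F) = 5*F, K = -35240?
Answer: 4491474/3984053 ≈ 1.1274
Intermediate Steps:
v(H, F) = 7 - 5*F
O(t, y) = (t + 1/y)*(7 + y - 5*t) (O(t, y) = (t + 1/y)*(y + (7 - 5*t)) = (t + 1/y)*(7 + y - 5*t))
(K - 40459)/(O(-104, -178) - 30849) = (-35240 - 40459)/((7 - 5*(-104) - 178*(1 - 104*(-178) - 1*(-104)*(-7 + 5*(-104))))/(-178) - 30849) = -75699/(-(7 + 520 - 178*(1 + 18512 - 1*(-104)*(-7 - 520)))/178 - 30849) = -75699/(-(7 + 520 - 178*(1 + 18512 - 1*(-104)*(-527)))/178 - 30849) = -75699/(-(7 + 520 - 178*(1 + 18512 - 54808))/178 - 30849) = -75699/(-(7 + 520 - 178*(-36295))/178 - 30849) = -75699/(-(7 + 520 + 6460510)/178 - 30849) = -75699/(-1/178*6461037 - 30849) = -75699/(-6461037/178 - 30849) = -75699/(-11952159/178) = -75699*(-178/11952159) = 4491474/3984053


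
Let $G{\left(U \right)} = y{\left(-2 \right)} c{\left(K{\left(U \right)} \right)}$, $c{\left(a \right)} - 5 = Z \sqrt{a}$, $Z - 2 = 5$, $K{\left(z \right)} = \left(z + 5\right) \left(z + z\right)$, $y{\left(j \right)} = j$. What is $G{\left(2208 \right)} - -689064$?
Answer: $689054 - 112 \sqrt{152697} \approx 6.4529 \cdot 10^{5}$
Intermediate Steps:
$K{\left(z \right)} = 2 z \left(5 + z\right)$ ($K{\left(z \right)} = \left(5 + z\right) 2 z = 2 z \left(5 + z\right)$)
$Z = 7$ ($Z = 2 + 5 = 7$)
$c{\left(a \right)} = 5 + 7 \sqrt{a}$
$G{\left(U \right)} = -10 - 14 \sqrt{2} \sqrt{U \left(5 + U\right)}$ ($G{\left(U \right)} = - 2 \left(5 + 7 \sqrt{2 U \left(5 + U\right)}\right) = - 2 \left(5 + 7 \sqrt{2} \sqrt{U \left(5 + U\right)}\right) = -10 - 14 \sqrt{2} \sqrt{U \left(5 + U\right)}$)
$G{\left(2208 \right)} - -689064 = \left(-10 - 14 \sqrt{2} \sqrt{2208 \left(5 + 2208\right)}\right) - -689064 = \left(-10 - 14 \sqrt{2} \sqrt{2208 \cdot 2213}\right) + 689064 = \left(-10 - 14 \sqrt{2} \sqrt{4886304}\right) + 689064 = \left(-10 - 14 \sqrt{2} \cdot 4 \sqrt{305394}\right) + 689064 = \left(-10 - 112 \sqrt{152697}\right) + 689064 = 689054 - 112 \sqrt{152697}$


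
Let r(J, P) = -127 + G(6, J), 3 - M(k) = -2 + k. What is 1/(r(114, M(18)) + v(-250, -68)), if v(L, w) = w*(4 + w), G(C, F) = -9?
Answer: 1/4216 ≈ 0.00023719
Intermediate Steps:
M(k) = 5 - k (M(k) = 3 - (-2 + k) = 3 + (2 - k) = 5 - k)
r(J, P) = -136 (r(J, P) = -127 - 9 = -136)
1/(r(114, M(18)) + v(-250, -68)) = 1/(-136 - 68*(4 - 68)) = 1/(-136 - 68*(-64)) = 1/(-136 + 4352) = 1/4216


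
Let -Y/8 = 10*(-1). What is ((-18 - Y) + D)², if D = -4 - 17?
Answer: 14161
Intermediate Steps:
Y = 80 (Y = -80*(-1) = -8*(-10) = 80)
D = -21
((-18 - Y) + D)² = ((-18 - 1*80) - 21)² = ((-18 - 80) - 21)² = (-98 - 21)² = (-119)² = 14161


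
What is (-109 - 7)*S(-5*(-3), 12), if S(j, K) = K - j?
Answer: 348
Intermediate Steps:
(-109 - 7)*S(-5*(-3), 12) = (-109 - 7)*(12 - (-5)*(-3)) = -116*(12 - 1*15) = -116*(12 - 15) = -116*(-3) = 348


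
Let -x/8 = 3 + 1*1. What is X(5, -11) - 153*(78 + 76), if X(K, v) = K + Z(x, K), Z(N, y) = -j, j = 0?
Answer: -23557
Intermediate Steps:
x = -32 (x = -8*(3 + 1*1) = -8*(3 + 1) = -8*4 = -32)
Z(N, y) = 0 (Z(N, y) = -1*0 = 0)
X(K, v) = K (X(K, v) = K + 0 = K)
X(5, -11) - 153*(78 + 76) = 5 - 153*(78 + 76) = 5 - 153*154 = 5 - 23562 = -23557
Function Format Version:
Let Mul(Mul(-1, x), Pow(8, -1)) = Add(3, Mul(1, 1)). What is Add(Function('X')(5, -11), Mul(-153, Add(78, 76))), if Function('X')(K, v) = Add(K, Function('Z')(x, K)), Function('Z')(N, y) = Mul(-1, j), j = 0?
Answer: -23557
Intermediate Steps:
x = -32 (x = Mul(-8, Add(3, Mul(1, 1))) = Mul(-8, Add(3, 1)) = Mul(-8, 4) = -32)
Function('Z')(N, y) = 0 (Function('Z')(N, y) = Mul(-1, 0) = 0)
Function('X')(K, v) = K (Function('X')(K, v) = Add(K, 0) = K)
Add(Function('X')(5, -11), Mul(-153, Add(78, 76))) = Add(5, Mul(-153, Add(78, 76))) = Add(5, Mul(-153, 154)) = Add(5, -23562) = -23557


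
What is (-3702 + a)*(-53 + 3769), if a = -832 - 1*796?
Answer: -19806280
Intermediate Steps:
a = -1628 (a = -832 - 796 = -1628)
(-3702 + a)*(-53 + 3769) = (-3702 - 1628)*(-53 + 3769) = -5330*3716 = -19806280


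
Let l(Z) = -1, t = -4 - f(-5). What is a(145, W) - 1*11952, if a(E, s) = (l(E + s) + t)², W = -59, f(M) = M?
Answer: -11952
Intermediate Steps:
t = 1 (t = -4 - 1*(-5) = -4 + 5 = 1)
a(E, s) = 0 (a(E, s) = (-1 + 1)² = 0² = 0)
a(145, W) - 1*11952 = 0 - 1*11952 = 0 - 11952 = -11952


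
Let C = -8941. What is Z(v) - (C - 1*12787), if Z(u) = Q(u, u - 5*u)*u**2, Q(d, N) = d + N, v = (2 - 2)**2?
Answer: 21728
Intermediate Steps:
v = 0 (v = 0**2 = 0)
Q(d, N) = N + d
Z(u) = -3*u**3 (Z(u) = ((u - 5*u) + u)*u**2 = (-4*u + u)*u**2 = (-3*u)*u**2 = -3*u**3)
Z(v) - (C - 1*12787) = -3*0**3 - (-8941 - 1*12787) = -3*0 - (-8941 - 12787) = 0 - 1*(-21728) = 0 + 21728 = 21728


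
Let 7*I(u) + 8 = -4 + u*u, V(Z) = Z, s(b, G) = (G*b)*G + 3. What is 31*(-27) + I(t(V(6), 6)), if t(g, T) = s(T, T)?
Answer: 42090/7 ≈ 6012.9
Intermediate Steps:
s(b, G) = 3 + b*G² (s(b, G) = b*G² + 3 = 3 + b*G²)
t(g, T) = 3 + T³ (t(g, T) = 3 + T*T² = 3 + T³)
I(u) = -12/7 + u²/7 (I(u) = -8/7 + (-4 + u*u)/7 = -8/7 + (-4 + u²)/7 = -8/7 + (-4/7 + u²/7) = -12/7 + u²/7)
31*(-27) + I(t(V(6), 6)) = 31*(-27) + (-12/7 + (3 + 6³)²/7) = -837 + (-12/7 + (3 + 216)²/7) = -837 + (-12/7 + (⅐)*219²) = -837 + (-12/7 + (⅐)*47961) = -837 + (-12/7 + 47961/7) = -837 + 47949/7 = 42090/7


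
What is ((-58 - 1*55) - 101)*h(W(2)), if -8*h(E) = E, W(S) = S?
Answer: 107/2 ≈ 53.500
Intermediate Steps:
h(E) = -E/8
((-58 - 1*55) - 101)*h(W(2)) = ((-58 - 1*55) - 101)*(-⅛*2) = ((-58 - 55) - 101)*(-¼) = (-113 - 101)*(-¼) = -214*(-¼) = 107/2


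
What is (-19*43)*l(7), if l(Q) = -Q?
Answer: 5719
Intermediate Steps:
(-19*43)*l(7) = (-19*43)*(-1*7) = -817*(-7) = 5719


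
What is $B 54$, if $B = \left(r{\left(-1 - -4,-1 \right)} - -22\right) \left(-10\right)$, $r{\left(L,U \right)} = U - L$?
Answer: $-9720$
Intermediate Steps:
$B = -180$ ($B = \left(\left(-1 - \left(-1 - -4\right)\right) - -22\right) \left(-10\right) = \left(\left(-1 - \left(-1 + 4\right)\right) + 22\right) \left(-10\right) = \left(\left(-1 - 3\right) + 22\right) \left(-10\right) = \left(-4 + 22\right) \left(-10\right) = 18 \left(-10\right) = -180$)
$B 54 = \left(-180\right) 54 = -9720$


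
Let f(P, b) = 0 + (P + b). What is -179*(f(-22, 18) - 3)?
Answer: 1253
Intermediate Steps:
f(P, b) = P + b
-179*(f(-22, 18) - 3) = -179*((-22 + 18) - 3) = -179*(-4 - 3) = -179*(-7) = 1253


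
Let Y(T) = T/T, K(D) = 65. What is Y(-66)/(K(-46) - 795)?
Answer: -1/730 ≈ -0.0013699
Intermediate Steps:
Y(T) = 1
Y(-66)/(K(-46) - 795) = 1/(65 - 795) = 1/(-730) = 1*(-1/730) = -1/730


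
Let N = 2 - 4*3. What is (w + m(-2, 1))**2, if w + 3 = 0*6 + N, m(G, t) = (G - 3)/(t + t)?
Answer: 961/4 ≈ 240.25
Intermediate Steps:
N = -10 (N = 2 - 12 = -10)
m(G, t) = (-3 + G)/(2*t) (m(G, t) = (-3 + G)/((2*t)) = (-3 + G)*(1/(2*t)) = (-3 + G)/(2*t))
w = -13 (w = -3 + (0*6 - 10) = -3 + (0 - 10) = -3 - 10 = -13)
(w + m(-2, 1))**2 = (-13 + (1/2)*(-3 - 2)/1)**2 = (-13 + (1/2)*1*(-5))**2 = (-13 - 5/2)**2 = (-31/2)**2 = 961/4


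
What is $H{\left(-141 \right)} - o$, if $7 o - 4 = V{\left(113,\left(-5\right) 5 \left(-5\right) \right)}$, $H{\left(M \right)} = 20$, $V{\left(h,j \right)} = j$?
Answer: $\frac{11}{7} \approx 1.5714$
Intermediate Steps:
$o = \frac{129}{7}$ ($o = \frac{4}{7} + \frac{\left(-5\right) 5 \left(-5\right)}{7} = \frac{4}{7} + \frac{\left(-25\right) \left(-5\right)}{7} = \frac{4}{7} + \frac{1}{7} \cdot 125 = \frac{4}{7} + \frac{125}{7} = \frac{129}{7} \approx 18.429$)
$H{\left(-141 \right)} - o = 20 - \frac{129}{7} = \frac{11}{7}$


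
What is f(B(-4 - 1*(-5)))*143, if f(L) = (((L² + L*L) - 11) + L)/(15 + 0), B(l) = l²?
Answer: -1144/15 ≈ -76.267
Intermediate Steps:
f(L) = -11/15 + L/15 + 2*L²/15 (f(L) = (((L² + L²) - 11) + L)/15 = ((2*L² - 11) + L)*(1/15) = ((-11 + 2*L²) + L)*(1/15) = (-11 + L + 2*L²)*(1/15) = -11/15 + L/15 + 2*L²/15)
f(B(-4 - 1*(-5)))*143 = (-11/15 + (-4 - 1*(-5))²/15 + 2*((-4 - 1*(-5))²)²/15)*143 = (-11/15 + (-4 + 5)²/15 + 2*((-4 + 5)²)²/15)*143 = (-11/15 + (1/15)*1² + 2*(1²)²/15)*143 = (-11/15 + (1/15)*1 + (2/15)*1²)*143 = (-11/15 + 1/15 + (2/15)*1)*143 = (-11/15 + 1/15 + 2/15)*143 = -8/15*143 = -1144/15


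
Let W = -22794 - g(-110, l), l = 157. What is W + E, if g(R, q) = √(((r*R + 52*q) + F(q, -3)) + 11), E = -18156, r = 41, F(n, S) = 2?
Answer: -40950 - √3667 ≈ -41011.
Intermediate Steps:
g(R, q) = √(13 + 41*R + 52*q) (g(R, q) = √(((41*R + 52*q) + 2) + 11) = √((2 + 41*R + 52*q) + 11) = √(13 + 41*R + 52*q))
W = -22794 - √3667 (W = -22794 - √(13 + 41*(-110) + 52*157) = -22794 - √(13 - 4510 + 8164) = -22794 - √3667 ≈ -22855.)
W + E = (-22794 - √3667) - 18156 = -40950 - √3667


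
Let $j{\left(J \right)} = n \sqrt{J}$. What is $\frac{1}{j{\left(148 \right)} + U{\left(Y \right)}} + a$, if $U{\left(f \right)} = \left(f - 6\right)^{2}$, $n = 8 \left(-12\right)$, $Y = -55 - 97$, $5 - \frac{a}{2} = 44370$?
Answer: $- \frac{13793906522119}{155459332} + \frac{12 \sqrt{37}}{38864833} \approx -88730.0$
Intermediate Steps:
$a = -88730$ ($a = 10 - 88740 = -88730$)
$Y = -152$ ($Y = -55 - 97 = -152$)
$n = -96$
$U{\left(f \right)} = \left(-6 + f\right)^{2}$
$j{\left(J \right)} = - 96 \sqrt{J}$
$\frac{1}{j{\left(148 \right)} + U{\left(Y \right)}} + a = \frac{1}{- 96 \sqrt{148} + \left(-6 - 152\right)^{2}} - 88730 = \frac{1}{- 96 \cdot 2 \sqrt{37} + \left(-158\right)^{2}} - 88730 = \frac{1}{- 192 \sqrt{37} + 24964} - 88730 = \frac{1}{24964 - 192 \sqrt{37}} - 88730 = -88730 + \frac{1}{24964 - 192 \sqrt{37}}$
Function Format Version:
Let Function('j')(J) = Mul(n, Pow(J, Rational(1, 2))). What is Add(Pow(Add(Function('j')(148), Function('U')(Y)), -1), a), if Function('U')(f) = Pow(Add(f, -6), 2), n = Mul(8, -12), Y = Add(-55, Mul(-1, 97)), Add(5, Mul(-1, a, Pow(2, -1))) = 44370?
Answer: Add(Rational(-13793906522119, 155459332), Mul(Rational(12, 38864833), Pow(37, Rational(1, 2)))) ≈ -88730.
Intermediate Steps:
a = -88730 (a = Add(10, Mul(-2, 44370)) = Add(10, -88740) = -88730)
Y = -152 (Y = Add(-55, -97) = -152)
n = -96
Function('U')(f) = Pow(Add(-6, f), 2)
Function('j')(J) = Mul(-96, Pow(J, Rational(1, 2)))
Add(Pow(Add(Function('j')(148), Function('U')(Y)), -1), a) = Add(Pow(Add(Mul(-96, Pow(148, Rational(1, 2))), Pow(Add(-6, -152), 2)), -1), -88730) = Add(Pow(Add(Mul(-96, Mul(2, Pow(37, Rational(1, 2)))), Pow(-158, 2)), -1), -88730) = Add(Pow(Add(Mul(-192, Pow(37, Rational(1, 2))), 24964), -1), -88730) = Add(Pow(Add(24964, Mul(-192, Pow(37, Rational(1, 2)))), -1), -88730) = Add(-88730, Pow(Add(24964, Mul(-192, Pow(37, Rational(1, 2)))), -1))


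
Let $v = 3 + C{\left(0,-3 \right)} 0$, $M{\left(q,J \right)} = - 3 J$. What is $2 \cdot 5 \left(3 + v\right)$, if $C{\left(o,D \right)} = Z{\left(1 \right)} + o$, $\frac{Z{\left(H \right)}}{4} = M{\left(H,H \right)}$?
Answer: $60$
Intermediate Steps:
$Z{\left(H \right)} = - 12 H$ ($Z{\left(H \right)} = 4 \left(- 3 H\right) = - 12 H$)
$C{\left(o,D \right)} = -12 + o$ ($C{\left(o,D \right)} = \left(-12\right) 1 + o = -12 + o$)
$v = 3$ ($v = 3 + \left(-12 + 0\right) 0 = 3 - 0 = 3 + 0 = 3$)
$2 \cdot 5 \left(3 + v\right) = 2 \cdot 5 \left(3 + 3\right) = 2 \cdot 5 \cdot 6 = 2 \cdot 30 = 60$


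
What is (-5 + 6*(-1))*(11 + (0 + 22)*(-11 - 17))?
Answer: 6655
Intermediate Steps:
(-5 + 6*(-1))*(11 + (0 + 22)*(-11 - 17)) = (-5 - 6)*(11 + 22*(-28)) = -11*(11 - 616) = -11*(-605) = 6655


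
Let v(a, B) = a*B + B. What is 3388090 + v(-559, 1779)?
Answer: 2395408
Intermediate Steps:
v(a, B) = B + B*a (v(a, B) = B*a + B = B + B*a)
3388090 + v(-559, 1779) = 3388090 + 1779*(1 - 559) = 3388090 + 1779*(-558) = 3388090 - 992682 = 2395408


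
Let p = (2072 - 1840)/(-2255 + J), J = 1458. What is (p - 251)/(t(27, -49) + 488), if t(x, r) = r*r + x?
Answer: -200279/2324052 ≈ -0.086177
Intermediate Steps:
p = -232/797 (p = (2072 - 1840)/(-2255 + 1458) = 232/(-797) = 232*(-1/797) = -232/797 ≈ -0.29109)
t(x, r) = x + r² (t(x, r) = r² + x = x + r²)
(p - 251)/(t(27, -49) + 488) = (-232/797 - 251)/((27 + (-49)²) + 488) = -200279/(797*((27 + 2401) + 488)) = -200279/(797*(2428 + 488)) = -200279/797/2916 = -200279/797*1/2916 = -200279/2324052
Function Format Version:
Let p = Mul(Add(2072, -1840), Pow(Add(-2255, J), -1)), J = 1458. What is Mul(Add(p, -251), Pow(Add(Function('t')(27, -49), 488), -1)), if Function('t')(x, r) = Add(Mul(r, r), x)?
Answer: Rational(-200279, 2324052) ≈ -0.086177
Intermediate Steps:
p = Rational(-232, 797) (p = Mul(Add(2072, -1840), Pow(Add(-2255, 1458), -1)) = Mul(232, Pow(-797, -1)) = Mul(232, Rational(-1, 797)) = Rational(-232, 797) ≈ -0.29109)
Function('t')(x, r) = Add(x, Pow(r, 2)) (Function('t')(x, r) = Add(Pow(r, 2), x) = Add(x, Pow(r, 2)))
Mul(Add(p, -251), Pow(Add(Function('t')(27, -49), 488), -1)) = Mul(Add(Rational(-232, 797), -251), Pow(Add(Add(27, Pow(-49, 2)), 488), -1)) = Mul(Rational(-200279, 797), Pow(Add(Add(27, 2401), 488), -1)) = Mul(Rational(-200279, 797), Pow(Add(2428, 488), -1)) = Mul(Rational(-200279, 797), Pow(2916, -1)) = Mul(Rational(-200279, 797), Rational(1, 2916)) = Rational(-200279, 2324052)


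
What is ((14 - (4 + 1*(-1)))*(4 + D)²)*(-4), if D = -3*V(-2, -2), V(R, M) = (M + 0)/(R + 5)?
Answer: -1584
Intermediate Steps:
V(R, M) = M/(5 + R)
D = 2 (D = -(-6)/(5 - 2) = -(-6)/3 = -3*(-⅔) = 2)
((14 - (4 + 1*(-1)))*(4 + D)²)*(-4) = ((14 - (4 + 1*(-1)))*(4 + 2)²)*(-4) = ((14 - (4 - 1))*6²)*(-4) = ((14 - 1*3)*36)*(-4) = ((14 - 3)*36)*(-4) = (11*36)*(-4) = 396*(-4) = -1584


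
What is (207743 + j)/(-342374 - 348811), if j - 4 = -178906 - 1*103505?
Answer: 24888/230395 ≈ 0.10802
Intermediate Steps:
j = -282407 (j = 4 + (-178906 - 1*103505) = 4 + (-178906 - 103505) = 4 - 282411 = -282407)
(207743 + j)/(-342374 - 348811) = (207743 - 282407)/(-342374 - 348811) = -74664/(-691185) = -74664*(-1/691185) = 24888/230395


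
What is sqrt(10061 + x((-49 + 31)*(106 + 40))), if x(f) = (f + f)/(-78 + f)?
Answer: sqrt(2046812537)/451 ≈ 100.31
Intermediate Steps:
x(f) = 2*f/(-78 + f) (x(f) = (2*f)/(-78 + f) = 2*f/(-78 + f))
sqrt(10061 + x((-49 + 31)*(106 + 40))) = sqrt(10061 + 2*((-49 + 31)*(106 + 40))/(-78 + (-49 + 31)*(106 + 40))) = sqrt(10061 + 2*(-18*146)/(-78 - 18*146)) = sqrt(10061 + 2*(-2628)/(-78 - 2628)) = sqrt(10061 + 2*(-2628)/(-2706)) = sqrt(10061 + 2*(-2628)*(-1/2706)) = sqrt(10061 + 876/451) = sqrt(4538387/451) = sqrt(2046812537)/451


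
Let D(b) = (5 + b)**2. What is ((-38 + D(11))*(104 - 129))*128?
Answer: -697600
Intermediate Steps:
((-38 + D(11))*(104 - 129))*128 = ((-38 + (5 + 11)**2)*(104 - 129))*128 = ((-38 + 16**2)*(-25))*128 = ((-38 + 256)*(-25))*128 = (218*(-25))*128 = -5450*128 = -697600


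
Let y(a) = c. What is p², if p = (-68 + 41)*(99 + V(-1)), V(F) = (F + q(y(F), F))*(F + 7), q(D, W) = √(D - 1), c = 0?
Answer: 6278877 + 813564*I ≈ 6.2789e+6 + 8.1356e+5*I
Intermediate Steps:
y(a) = 0
q(D, W) = √(-1 + D)
V(F) = (7 + F)*(I + F) (V(F) = (F + √(-1 + 0))*(F + 7) = (F + √(-1))*(7 + F) = (F + I)*(7 + F) = (I + F)*(7 + F) = (7 + F)*(I + F))
p = -2511 - 162*I (p = (-68 + 41)*(99 + ((-1)² + 7*I - (7 + I))) = -27*(99 + (1 + 7*I + (-7 - I))) = -27*(99 + (-6 + 6*I)) = -27*(93 + 6*I) = -2511 - 162*I ≈ -2511.0 - 162.0*I)
p² = (-2511 - 162*I)²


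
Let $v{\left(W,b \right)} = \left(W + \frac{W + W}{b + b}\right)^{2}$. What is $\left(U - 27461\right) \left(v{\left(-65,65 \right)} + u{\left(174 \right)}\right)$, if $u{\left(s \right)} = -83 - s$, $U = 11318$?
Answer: $-66170157$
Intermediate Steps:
$v{\left(W,b \right)} = \left(W + \frac{W}{b}\right)^{2}$ ($v{\left(W,b \right)} = \left(W + \frac{2 W}{2 b}\right)^{2} = \left(W + 2 W \frac{1}{2 b}\right)^{2} = \left(W + \frac{W}{b}\right)^{2}$)
$\left(U - 27461\right) \left(v{\left(-65,65 \right)} + u{\left(174 \right)}\right) = \left(11318 - 27461\right) \left(\frac{\left(-65\right)^{2} \left(1 + 65\right)^{2}}{4225} - 257\right) = - 16143 \left(4225 \cdot \frac{1}{4225} \cdot 66^{2} - 257\right) = - 16143 \left(4225 \cdot \frac{1}{4225} \cdot 4356 - 257\right) = - 16143 \left(4356 - 257\right) = \left(-16143\right) 4099 = -66170157$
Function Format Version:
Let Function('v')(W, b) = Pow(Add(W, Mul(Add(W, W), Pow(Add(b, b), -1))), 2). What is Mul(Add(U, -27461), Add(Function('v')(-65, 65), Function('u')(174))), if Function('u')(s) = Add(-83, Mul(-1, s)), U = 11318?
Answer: -66170157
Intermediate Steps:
Function('v')(W, b) = Pow(Add(W, Mul(W, Pow(b, -1))), 2) (Function('v')(W, b) = Pow(Add(W, Mul(Mul(2, W), Pow(Mul(2, b), -1))), 2) = Pow(Add(W, Mul(Mul(2, W), Mul(Rational(1, 2), Pow(b, -1)))), 2) = Pow(Add(W, Mul(W, Pow(b, -1))), 2))
Mul(Add(U, -27461), Add(Function('v')(-65, 65), Function('u')(174))) = Mul(Add(11318, -27461), Add(Mul(Pow(-65, 2), Pow(65, -2), Pow(Add(1, 65), 2)), Add(-83, Mul(-1, 174)))) = Mul(-16143, Add(Mul(4225, Rational(1, 4225), Pow(66, 2)), Add(-83, -174))) = Mul(-16143, Add(Mul(4225, Rational(1, 4225), 4356), -257)) = Mul(-16143, Add(4356, -257)) = Mul(-16143, 4099) = -66170157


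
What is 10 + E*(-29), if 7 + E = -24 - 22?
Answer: 1547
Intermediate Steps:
E = -53 (E = -7 + (-24 - 22) = -7 - 46 = -53)
10 + E*(-29) = 10 - 53*(-29) = 10 + 1537 = 1547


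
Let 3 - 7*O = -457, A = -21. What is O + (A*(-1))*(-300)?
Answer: -43640/7 ≈ -6234.3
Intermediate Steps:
O = 460/7 (O = 3/7 - ⅐*(-457) = 3/7 + 457/7 = 460/7 ≈ 65.714)
O + (A*(-1))*(-300) = 460/7 - 21*(-1)*(-300) = 460/7 + 21*(-300) = 460/7 - 6300 = -43640/7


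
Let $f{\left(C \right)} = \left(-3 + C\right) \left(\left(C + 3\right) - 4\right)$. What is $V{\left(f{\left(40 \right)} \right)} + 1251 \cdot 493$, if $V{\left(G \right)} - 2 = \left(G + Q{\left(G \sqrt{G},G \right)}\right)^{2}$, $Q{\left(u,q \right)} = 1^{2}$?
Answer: $2701881$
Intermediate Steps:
$Q{\left(u,q \right)} = 1$
$f{\left(C \right)} = \left(-1 + C\right) \left(-3 + C\right)$ ($f{\left(C \right)} = \left(-3 + C\right) \left(\left(3 + C\right) - 4\right) = \left(-3 + C\right) \left(-1 + C\right) = \left(-1 + C\right) \left(-3 + C\right)$)
$V{\left(G \right)} = 2 + \left(1 + G\right)^{2}$ ($V{\left(G \right)} = 2 + \left(G + 1\right)^{2} = 2 + \left(1 + G\right)^{2}$)
$V{\left(f{\left(40 \right)} \right)} + 1251 \cdot 493 = \left(2 + \left(1 + \left(3 + 40^{2} - 160\right)\right)^{2}\right) + 1251 \cdot 493 = \left(2 + \left(1 + \left(3 + 1600 - 160\right)\right)^{2}\right) + 616743 = \left(2 + \left(1 + 1443\right)^{2}\right) + 616743 = \left(2 + 1444^{2}\right) + 616743 = \left(2 + 2085136\right) + 616743 = 2085138 + 616743 = 2701881$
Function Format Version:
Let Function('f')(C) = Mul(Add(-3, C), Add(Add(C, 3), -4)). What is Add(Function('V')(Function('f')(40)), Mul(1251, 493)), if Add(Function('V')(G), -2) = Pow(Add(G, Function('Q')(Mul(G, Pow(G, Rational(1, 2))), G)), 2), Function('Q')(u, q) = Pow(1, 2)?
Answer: 2701881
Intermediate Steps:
Function('Q')(u, q) = 1
Function('f')(C) = Mul(Add(-1, C), Add(-3, C)) (Function('f')(C) = Mul(Add(-3, C), Add(Add(3, C), -4)) = Mul(Add(-3, C), Add(-1, C)) = Mul(Add(-1, C), Add(-3, C)))
Function('V')(G) = Add(2, Pow(Add(1, G), 2)) (Function('V')(G) = Add(2, Pow(Add(G, 1), 2)) = Add(2, Pow(Add(1, G), 2)))
Add(Function('V')(Function('f')(40)), Mul(1251, 493)) = Add(Add(2, Pow(Add(1, Add(3, Pow(40, 2), Mul(-4, 40))), 2)), Mul(1251, 493)) = Add(Add(2, Pow(Add(1, Add(3, 1600, -160)), 2)), 616743) = Add(Add(2, Pow(Add(1, 1443), 2)), 616743) = Add(Add(2, Pow(1444, 2)), 616743) = Add(Add(2, 2085136), 616743) = Add(2085138, 616743) = 2701881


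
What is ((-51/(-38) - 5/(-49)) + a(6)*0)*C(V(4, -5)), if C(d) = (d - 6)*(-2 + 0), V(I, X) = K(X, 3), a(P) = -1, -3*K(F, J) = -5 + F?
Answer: 21512/2793 ≈ 7.7021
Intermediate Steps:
K(F, J) = 5/3 - F/3 (K(F, J) = -(-5 + F)/3 = 5/3 - F/3)
V(I, X) = 5/3 - X/3
C(d) = 12 - 2*d (C(d) = (-6 + d)*(-2) = 12 - 2*d)
((-51/(-38) - 5/(-49)) + a(6)*0)*C(V(4, -5)) = ((-51/(-38) - 5/(-49)) - 1*0)*(12 - 2*(5/3 - ⅓*(-5))) = ((-51*(-1/38) - 5*(-1/49)) + 0)*(12 - 2*(5/3 + 5/3)) = ((51/38 + 5/49) + 0)*(12 - 2*10/3) = (2689/1862 + 0)*(12 - 20/3) = (2689/1862)*(16/3) = 21512/2793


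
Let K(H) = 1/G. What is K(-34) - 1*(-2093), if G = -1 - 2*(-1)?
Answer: 2094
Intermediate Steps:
G = 1 (G = -1 + 2 = 1)
K(H) = 1 (K(H) = 1/1 = 1)
K(-34) - 1*(-2093) = 1 - 1*(-2093) = 1 + 2093 = 2094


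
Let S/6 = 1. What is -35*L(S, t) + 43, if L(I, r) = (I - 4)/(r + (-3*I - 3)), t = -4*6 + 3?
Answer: 134/3 ≈ 44.667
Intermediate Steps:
S = 6 (S = 6*1 = 6)
t = -21 (t = -24 + 3 = -21)
L(I, r) = (-4 + I)/(-3 + r - 3*I) (L(I, r) = (-4 + I)/(r + (-3 - 3*I)) = (-4 + I)/(-3 + r - 3*I))
-35*L(S, t) + 43 = -35*(4 - 1*6)/(3 - 1*(-21) + 3*6) + 43 = -35*(4 - 6)/(3 + 21 + 18) + 43 = -35*(-2)/42 + 43 = -5*(-2)/6 + 43 = -35*(-1/21) + 43 = 5/3 + 43 = 134/3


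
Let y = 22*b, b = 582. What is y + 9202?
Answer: 22006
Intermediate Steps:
y = 12804 (y = 22*582 = 12804)
y + 9202 = 12804 + 9202 = 22006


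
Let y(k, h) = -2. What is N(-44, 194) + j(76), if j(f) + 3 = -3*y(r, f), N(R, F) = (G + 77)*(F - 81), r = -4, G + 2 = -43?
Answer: 3619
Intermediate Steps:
G = -45 (G = -2 - 43 = -45)
N(R, F) = -2592 + 32*F (N(R, F) = (-45 + 77)*(F - 81) = 32*(-81 + F) = -2592 + 32*F)
j(f) = 3 (j(f) = -3 - 3*(-2) = -3 + 6 = 3)
N(-44, 194) + j(76) = (-2592 + 32*194) + 3 = (-2592 + 6208) + 3 = 3616 + 3 = 3619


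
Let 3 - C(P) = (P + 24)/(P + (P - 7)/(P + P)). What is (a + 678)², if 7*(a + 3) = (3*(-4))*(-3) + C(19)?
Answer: 62326620409/134689 ≈ 4.6274e+5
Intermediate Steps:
C(P) = 3 - (24 + P)/(P + (-7 + P)/(2*P)) (C(P) = 3 - (P + 24)/(P + (P - 7)/(P + P)) = 3 - (24 + P)/(P + (-7 + P)/((2*P))) = 3 - (24 + P)/(P + (-7 + P)*(1/(2*P))) = 3 - (24 + P)/(P + (-7 + P)/(2*P)))
a = 827/367 (a = -3 + ((3*(-4))*(-3) + (-21 - 45*19 + 4*19²)/(-7 + 19 + 2*19²))/7 = -3 + (-12*(-3) + (-21 - 855 + 4*361)/(-7 + 19 + 2*361))/7 = -3 + (36 + (-21 - 855 + 1444)/(-7 + 19 + 722))/7 = -3 + (36 + 568/734)/7 = -3 + (36 + (1/734)*568)/7 = -3 + (36 + 284/367)/7 = -3 + (⅐)*(13496/367) = -3 + 1928/367 = 827/367 ≈ 2.2534)
(a + 678)² = (827/367 + 678)² = (249653/367)² = 62326620409/134689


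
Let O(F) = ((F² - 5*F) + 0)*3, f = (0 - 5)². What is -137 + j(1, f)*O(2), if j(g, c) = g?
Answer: -155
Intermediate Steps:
f = 25 (f = (-5)² = 25)
O(F) = -15*F + 3*F² (O(F) = (F² - 5*F)*3 = -15*F + 3*F²)
-137 + j(1, f)*O(2) = -137 + 1*(3*2*(-5 + 2)) = -137 + 1*(3*2*(-3)) = -137 + 1*(-18) = -137 - 18 = -155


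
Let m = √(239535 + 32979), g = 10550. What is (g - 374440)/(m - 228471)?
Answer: 27712770730/17399575109 + 363890*√272514/52198725327 ≈ 1.5964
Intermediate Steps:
m = √272514 ≈ 522.03
(g - 374440)/(m - 228471) = (10550 - 374440)/(√272514 - 228471) = -363890/(-228471 + √272514)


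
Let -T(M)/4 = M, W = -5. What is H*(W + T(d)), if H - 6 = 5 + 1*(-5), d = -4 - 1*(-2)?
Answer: 18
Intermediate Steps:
d = -2 (d = -4 + 2 = -2)
T(M) = -4*M
H = 6 (H = 6 + (5 + 1*(-5)) = 6 + (5 - 5) = 6 + 0 = 6)
H*(W + T(d)) = 6*(-5 - 4*(-2)) = 6*(-5 + 8) = 6*3 = 18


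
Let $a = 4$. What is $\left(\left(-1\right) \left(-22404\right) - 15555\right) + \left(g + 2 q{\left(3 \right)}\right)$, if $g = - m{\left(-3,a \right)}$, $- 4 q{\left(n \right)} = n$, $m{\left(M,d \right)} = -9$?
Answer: $\frac{13713}{2} \approx 6856.5$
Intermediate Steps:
$q{\left(n \right)} = - \frac{n}{4}$
$g = 9$ ($g = \left(-1\right) \left(-9\right) = 9$)
$\left(\left(-1\right) \left(-22404\right) - 15555\right) + \left(g + 2 q{\left(3 \right)}\right) = \left(\left(-1\right) \left(-22404\right) - 15555\right) + \left(9 + 2 \left(\left(- \frac{1}{4}\right) 3\right)\right) = \left(22404 - 15555\right) + \left(9 + 2 \left(- \frac{3}{4}\right)\right) = 6849 + \left(9 - \frac{3}{2}\right) = 6849 + \frac{15}{2} = \frac{13713}{2}$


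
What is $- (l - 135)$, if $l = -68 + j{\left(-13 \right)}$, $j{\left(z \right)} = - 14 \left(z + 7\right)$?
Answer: $119$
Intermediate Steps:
$j{\left(z \right)} = -98 - 14 z$ ($j{\left(z \right)} = - 14 \left(7 + z\right) = -98 - 14 z$)
$l = 16$ ($l = -68 - -84 = -68 + \left(-98 + 182\right) = -68 + 84 = 16$)
$- (l - 135) = - (16 - 135) = \left(-1\right) \left(-119\right) = 119$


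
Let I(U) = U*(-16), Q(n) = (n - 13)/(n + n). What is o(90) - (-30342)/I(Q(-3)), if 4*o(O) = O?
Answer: -44073/64 ≈ -688.64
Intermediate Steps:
Q(n) = (-13 + n)/(2*n) (Q(n) = (-13 + n)/((2*n)) = (-13 + n)*(1/(2*n)) = (-13 + n)/(2*n))
o(O) = O/4
I(U) = -16*U
o(90) - (-30342)/I(Q(-3)) = (1/4)*90 - (-30342)/((-8*(-13 - 3)/(-3))) = 45/2 - (-30342)/((-8*(-1)*(-16)/3)) = 45/2 - (-30342)/((-16*8/3)) = 45/2 - (-30342)/(-128/3) = 45/2 - (-30342)*(-3)/128 = 45/2 - 1*45513/64 = 45/2 - 45513/64 = -44073/64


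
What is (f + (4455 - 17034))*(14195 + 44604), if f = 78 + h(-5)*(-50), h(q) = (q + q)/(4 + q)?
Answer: -764445799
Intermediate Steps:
h(q) = 2*q/(4 + q) (h(q) = (2*q)/(4 + q) = 2*q/(4 + q))
f = -422 (f = 78 + (2*(-5)/(4 - 5))*(-50) = 78 + (2*(-5)/(-1))*(-50) = 78 + (2*(-5)*(-1))*(-50) = 78 + 10*(-50) = 78 - 500 = -422)
(f + (4455 - 17034))*(14195 + 44604) = (-422 + (4455 - 17034))*(14195 + 44604) = (-422 - 12579)*58799 = -13001*58799 = -764445799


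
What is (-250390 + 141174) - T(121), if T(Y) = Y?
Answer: -109337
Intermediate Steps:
(-250390 + 141174) - T(121) = (-250390 + 141174) - 1*121 = -109216 - 121 = -109337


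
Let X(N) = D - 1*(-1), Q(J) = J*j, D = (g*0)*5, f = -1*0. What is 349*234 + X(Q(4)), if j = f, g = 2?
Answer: 81667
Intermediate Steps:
f = 0
D = 0 (D = (2*0)*5 = 0*5 = 0)
j = 0
Q(J) = 0 (Q(J) = J*0 = 0)
X(N) = 1 (X(N) = 0 - 1*(-1) = 0 + 1 = 1)
349*234 + X(Q(4)) = 349*234 + 1 = 81666 + 1 = 81667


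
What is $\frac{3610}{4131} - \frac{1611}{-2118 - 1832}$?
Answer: $\frac{20914541}{16317450} \approx 1.2817$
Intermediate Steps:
$\frac{3610}{4131} - \frac{1611}{-2118 - 1832} = 3610 \cdot \frac{1}{4131} - \frac{1611}{-2118 - 1832} = \frac{3610}{4131} - \frac{1611}{-3950} = \frac{3610}{4131} - - \frac{1611}{3950} = \frac{3610}{4131} + \frac{1611}{3950} = \frac{20914541}{16317450}$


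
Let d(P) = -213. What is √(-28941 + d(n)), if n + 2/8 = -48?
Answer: I*√29154 ≈ 170.75*I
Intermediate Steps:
n = -193/4 (n = -¼ - 48 = -193/4 ≈ -48.250)
√(-28941 + d(n)) = √(-28941 - 213) = √(-29154) = I*√29154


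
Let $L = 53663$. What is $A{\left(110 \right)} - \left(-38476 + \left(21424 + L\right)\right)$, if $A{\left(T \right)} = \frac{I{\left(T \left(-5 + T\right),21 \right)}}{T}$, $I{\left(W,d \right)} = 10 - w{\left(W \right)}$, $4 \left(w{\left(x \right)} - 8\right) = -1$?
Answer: $- \frac{16108831}{440} \approx -36611.0$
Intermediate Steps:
$w{\left(x \right)} = \frac{31}{4}$ ($w{\left(x \right)} = 8 + \frac{1}{4} \left(-1\right) = 8 - \frac{1}{4} = \frac{31}{4}$)
$I{\left(W,d \right)} = \frac{9}{4}$ ($I{\left(W,d \right)} = 10 - \frac{31}{4} = \frac{9}{4}$)
$A{\left(T \right)} = \frac{9}{4 T}$
$A{\left(110 \right)} - \left(-38476 + \left(21424 + L\right)\right) = \frac{9}{4 \cdot 110} - \left(-38476 + \left(21424 + 53663\right)\right) = \frac{9}{4} \cdot \frac{1}{110} - \left(-38476 + 75087\right) = \frac{9}{440} - 36611 = - \frac{16108831}{440}$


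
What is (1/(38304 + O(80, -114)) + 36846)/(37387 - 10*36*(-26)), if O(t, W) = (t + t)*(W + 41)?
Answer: 980987905/1244592128 ≈ 0.78820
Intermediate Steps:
O(t, W) = 2*t*(41 + W) (O(t, W) = (2*t)*(41 + W) = 2*t*(41 + W))
(1/(38304 + O(80, -114)) + 36846)/(37387 - 10*36*(-26)) = (1/(38304 + 2*80*(41 - 114)) + 36846)/(37387 - 10*36*(-26)) = (1/(38304 + 2*80*(-73)) + 36846)/(37387 - 360*(-26)) = (1/(38304 - 11680) + 36846)/(37387 + 9360) = (1/26624 + 36846)/46747 = (1/26624 + 36846)*(1/46747) = (980987905/26624)*(1/46747) = 980987905/1244592128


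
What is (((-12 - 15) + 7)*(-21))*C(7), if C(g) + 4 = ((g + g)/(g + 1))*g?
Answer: 3465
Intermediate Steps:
C(g) = -4 + 2*g²/(1 + g) (C(g) = -4 + ((g + g)/(g + 1))*g = -4 + ((2*g)/(1 + g))*g = -4 + (2*g/(1 + g))*g = -4 + 2*g²/(1 + g))
(((-12 - 15) + 7)*(-21))*C(7) = (((-12 - 15) + 7)*(-21))*(2*(-2 + 7² - 2*7)/(1 + 7)) = ((-27 + 7)*(-21))*(2*(-2 + 49 - 14)/8) = (-20*(-21))*(2*(⅛)*33) = 420*(33/4) = 3465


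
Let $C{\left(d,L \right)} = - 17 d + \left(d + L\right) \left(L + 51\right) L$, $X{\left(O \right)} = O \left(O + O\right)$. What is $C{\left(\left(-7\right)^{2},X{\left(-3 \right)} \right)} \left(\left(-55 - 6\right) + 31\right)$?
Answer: $-2471430$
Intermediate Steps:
$X{\left(O \right)} = 2 O^{2}$ ($X{\left(O \right)} = O 2 O = 2 O^{2}$)
$C{\left(d,L \right)} = - 17 d + L \left(51 + L\right) \left(L + d\right)$ ($C{\left(d,L \right)} = - 17 d + \left(L + d\right) \left(51 + L\right) L = - 17 d + \left(51 + L\right) \left(L + d\right) L = - 17 d + L \left(51 + L\right) \left(L + d\right)$)
$C{\left(\left(-7\right)^{2},X{\left(-3 \right)} \right)} \left(\left(-55 - 6\right) + 31\right) = \left(\left(2 \left(-3\right)^{2}\right)^{3} - 17 \left(-7\right)^{2} + 51 \left(2 \left(-3\right)^{2}\right)^{2} + \left(-7\right)^{2} \left(2 \left(-3\right)^{2}\right)^{2} + 51 \cdot 2 \left(-3\right)^{2} \left(-7\right)^{2}\right) \left(\left(-55 - 6\right) + 31\right) = \left(\left(2 \cdot 9\right)^{3} - 833 + 51 \left(2 \cdot 9\right)^{2} + 49 \left(2 \cdot 9\right)^{2} + 51 \cdot 2 \cdot 9 \cdot 49\right) \left(-61 + 31\right) = \left(18^{3} - 833 + 51 \cdot 18^{2} + 49 \cdot 18^{2} + 51 \cdot 18 \cdot 49\right) \left(-30\right) = \left(5832 - 833 + 51 \cdot 324 + 49 \cdot 324 + 44982\right) \left(-30\right) = \left(5832 - 833 + 16524 + 15876 + 44982\right) \left(-30\right) = 82381 \left(-30\right) = -2471430$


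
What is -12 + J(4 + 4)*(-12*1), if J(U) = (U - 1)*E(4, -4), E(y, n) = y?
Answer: -348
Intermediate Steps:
J(U) = -4 + 4*U (J(U) = (U - 1)*4 = (-1 + U)*4 = -4 + 4*U)
-12 + J(4 + 4)*(-12*1) = -12 + (-4 + 4*(4 + 4))*(-12*1) = -12 + (-4 + 4*8)*(-12) = -12 + (-4 + 32)*(-12) = -12 + 28*(-12) = -12 - 336 = -348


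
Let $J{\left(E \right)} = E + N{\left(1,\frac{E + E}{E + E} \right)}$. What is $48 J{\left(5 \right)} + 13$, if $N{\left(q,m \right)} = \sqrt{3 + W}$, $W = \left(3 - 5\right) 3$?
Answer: $253 + 48 i \sqrt{3} \approx 253.0 + 83.138 i$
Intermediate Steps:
$W = -6$ ($W = \left(-2\right) 3 = -6$)
$N{\left(q,m \right)} = i \sqrt{3}$ ($N{\left(q,m \right)} = \sqrt{3 - 6} = \sqrt{-3} = i \sqrt{3}$)
$J{\left(E \right)} = E + i \sqrt{3}$
$48 J{\left(5 \right)} + 13 = 48 \left(5 + i \sqrt{3}\right) + 13 = \left(240 + 48 i \sqrt{3}\right) + 13 = 253 + 48 i \sqrt{3}$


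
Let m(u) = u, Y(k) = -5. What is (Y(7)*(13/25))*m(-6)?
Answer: 78/5 ≈ 15.600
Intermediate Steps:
(Y(7)*(13/25))*m(-6) = -65/25*(-6) = -5*13/25*(-6) = -13/5*(-6) = 78/5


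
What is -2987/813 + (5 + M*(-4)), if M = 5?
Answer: -15182/813 ≈ -18.674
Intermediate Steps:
-2987/813 + (5 + M*(-4)) = -2987/813 + (5 + 5*(-4)) = -2987*1/813 + (5 - 20) = -2987/813 - 15 = -15182/813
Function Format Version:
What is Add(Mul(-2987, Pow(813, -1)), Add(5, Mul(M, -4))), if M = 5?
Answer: Rational(-15182, 813) ≈ -18.674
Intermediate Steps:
Add(Mul(-2987, Pow(813, -1)), Add(5, Mul(M, -4))) = Add(Mul(-2987, Pow(813, -1)), Add(5, Mul(5, -4))) = Add(Mul(-2987, Rational(1, 813)), Add(5, -20)) = Add(Rational(-2987, 813), -15) = Rational(-15182, 813)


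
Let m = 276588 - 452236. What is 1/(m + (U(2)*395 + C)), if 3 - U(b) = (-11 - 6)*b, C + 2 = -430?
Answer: -1/161465 ≈ -6.1933e-6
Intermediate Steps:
C = -432 (C = -2 - 430 = -432)
U(b) = 3 + 17*b (U(b) = 3 - (-11 - 6)*b = 3 - (-17)*b = 3 + 17*b)
m = -175648
1/(m + (U(2)*395 + C)) = 1/(-175648 + ((3 + 17*2)*395 - 432)) = 1/(-175648 + ((3 + 34)*395 - 432)) = 1/(-175648 + (37*395 - 432)) = 1/(-175648 + (14615 - 432)) = 1/(-175648 + 14183) = 1/(-161465) = -1/161465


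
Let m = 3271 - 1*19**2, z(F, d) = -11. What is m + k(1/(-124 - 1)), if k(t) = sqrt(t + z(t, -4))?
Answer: 2910 + 4*I*sqrt(430)/25 ≈ 2910.0 + 3.3178*I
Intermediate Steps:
k(t) = sqrt(-11 + t) (k(t) = sqrt(t - 11) = sqrt(-11 + t))
m = 2910 (m = 3271 - 1*361 = 3271 - 361 = 2910)
m + k(1/(-124 - 1)) = 2910 + sqrt(-11 + 1/(-124 - 1)) = 2910 + sqrt(-11 + 1/(-125)) = 2910 + sqrt(-11 - 1/125) = 2910 + sqrt(-1376/125) = 2910 + 4*I*sqrt(430)/25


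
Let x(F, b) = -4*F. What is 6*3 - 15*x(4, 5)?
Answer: 258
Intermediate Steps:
6*3 - 15*x(4, 5) = 6*3 - (-60)*4 = 18 - 15*(-16) = 18 + 240 = 258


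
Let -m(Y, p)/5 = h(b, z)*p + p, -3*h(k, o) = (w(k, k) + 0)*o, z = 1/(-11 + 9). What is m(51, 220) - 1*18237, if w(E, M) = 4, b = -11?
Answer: -60211/3 ≈ -20070.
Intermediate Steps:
z = -½ (z = 1/(-2) = -½ ≈ -0.50000)
h(k, o) = -4*o/3 (h(k, o) = -(4 + 0)*o/3 = -4*o/3)
m(Y, p) = -25*p/3 (m(Y, p) = -5*((-4/3*(-½))*p + p) = -5*(2*p/3 + p) = -25*p/3)
m(51, 220) - 1*18237 = -25/3*220 - 1*18237 = -5500/3 - 18237 = -60211/3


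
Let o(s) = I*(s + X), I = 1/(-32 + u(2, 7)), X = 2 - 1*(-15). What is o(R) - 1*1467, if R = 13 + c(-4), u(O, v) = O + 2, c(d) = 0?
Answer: -20553/14 ≈ -1468.1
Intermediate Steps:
u(O, v) = 2 + O
X = 17 (X = 2 + 15 = 17)
R = 13 (R = 13 + 0 = 13)
I = -1/28 (I = 1/(-32 + (2 + 2)) = 1/(-32 + 4) = 1/(-28) = -1/28 ≈ -0.035714)
o(s) = -17/28 - s/28 (o(s) = -(s + 17)/28 = -(17 + s)/28 = -17/28 - s/28)
o(R) - 1*1467 = (-17/28 - 1/28*13) - 1*1467 = (-17/28 - 13/28) - 1467 = -15/14 - 1467 = -20553/14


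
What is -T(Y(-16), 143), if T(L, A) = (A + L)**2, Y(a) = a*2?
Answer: -12321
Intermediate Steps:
Y(a) = 2*a
-T(Y(-16), 143) = -(143 + 2*(-16))**2 = -(143 - 32)**2 = -1*111**2 = -1*12321 = -12321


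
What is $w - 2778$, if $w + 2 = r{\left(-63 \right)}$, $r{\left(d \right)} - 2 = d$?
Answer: $-2841$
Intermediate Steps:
$r{\left(d \right)} = 2 + d$
$w = -63$ ($w = -2 + \left(2 - 63\right) = -2 - 61 = -63$)
$w - 2778 = -63 - 2778 = -2841$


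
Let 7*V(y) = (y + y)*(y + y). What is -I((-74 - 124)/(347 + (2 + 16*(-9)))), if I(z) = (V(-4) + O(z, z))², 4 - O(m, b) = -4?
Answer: -14400/49 ≈ -293.88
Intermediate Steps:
V(y) = 4*y²/7 (V(y) = ((y + y)*(y + y))/7 = ((2*y)*(2*y))/7 = (4*y²)/7 = 4*y²/7)
O(m, b) = 8 (O(m, b) = 4 - 1*(-4) = 4 + 4 = 8)
I(z) = 14400/49 (I(z) = ((4/7)*(-4)² + 8)² = ((4/7)*16 + 8)² = (64/7 + 8)² = (120/7)² = 14400/49)
-I((-74 - 124)/(347 + (2 + 16*(-9)))) = -1*14400/49 = -14400/49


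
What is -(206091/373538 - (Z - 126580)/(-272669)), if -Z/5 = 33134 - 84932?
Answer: -105654793459/101852232922 ≈ -1.0373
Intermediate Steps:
Z = 258990 (Z = -5*(33134 - 84932) = -5*(-51798) = 258990)
-(206091/373538 - (Z - 126580)/(-272669)) = -(206091/373538 - (258990 - 126580)/(-272669)) = -(206091*(1/373538) - 1*132410*(-1/272669)) = -(206091/373538 - 132410*(-1/272669)) = -(206091/373538 + 132410/272669) = -1*105654793459/101852232922 = -105654793459/101852232922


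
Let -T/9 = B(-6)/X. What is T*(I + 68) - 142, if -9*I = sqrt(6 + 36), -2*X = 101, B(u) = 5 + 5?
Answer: -2102/101 - 20*sqrt(42)/101 ≈ -22.095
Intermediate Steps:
B(u) = 10
X = -101/2 (X = -1/2*101 = -101/2 ≈ -50.500)
I = -sqrt(42)/9 (I = -sqrt(6 + 36)/9 = -sqrt(42)/9 ≈ -0.72008)
T = 180/101 (T = -90/(-101/2) = -90*(-2)/101 = -9*(-20/101) = 180/101 ≈ 1.7822)
T*(I + 68) - 142 = 180*(-sqrt(42)/9 + 68)/101 - 142 = 180*(68 - sqrt(42)/9)/101 - 142 = (12240/101 - 20*sqrt(42)/101) - 142 = -2102/101 - 20*sqrt(42)/101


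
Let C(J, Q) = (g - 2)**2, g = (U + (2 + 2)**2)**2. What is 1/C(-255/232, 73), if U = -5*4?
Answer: 1/196 ≈ 0.0051020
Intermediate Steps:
U = -20
g = 16 (g = (-20 + (2 + 2)**2)**2 = (-20 + 4**2)**2 = (-20 + 16)**2 = (-4)**2 = 16)
C(J, Q) = 196 (C(J, Q) = (16 - 2)**2 = 14**2 = 196)
1/C(-255/232, 73) = 1/196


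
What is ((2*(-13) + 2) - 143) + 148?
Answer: -19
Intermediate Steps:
((2*(-13) + 2) - 143) + 148 = ((-26 + 2) - 143) + 148 = (-24 - 143) + 148 = -167 + 148 = -19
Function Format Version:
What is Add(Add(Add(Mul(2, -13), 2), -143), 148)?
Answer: -19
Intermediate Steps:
Add(Add(Add(Mul(2, -13), 2), -143), 148) = Add(Add(Add(-26, 2), -143), 148) = Add(Add(-24, -143), 148) = Add(-167, 148) = -19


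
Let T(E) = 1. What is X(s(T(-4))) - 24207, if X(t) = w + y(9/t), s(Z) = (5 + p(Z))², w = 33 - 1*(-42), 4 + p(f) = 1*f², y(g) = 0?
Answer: -24132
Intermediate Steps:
p(f) = -4 + f² (p(f) = -4 + 1*f² = -4 + f²)
w = 75 (w = 33 + 42 = 75)
s(Z) = (1 + Z²)² (s(Z) = (5 + (-4 + Z²))² = (1 + Z²)²)
X(t) = 75 (X(t) = 75 + 0 = 75)
X(s(T(-4))) - 24207 = 75 - 24207 = -24132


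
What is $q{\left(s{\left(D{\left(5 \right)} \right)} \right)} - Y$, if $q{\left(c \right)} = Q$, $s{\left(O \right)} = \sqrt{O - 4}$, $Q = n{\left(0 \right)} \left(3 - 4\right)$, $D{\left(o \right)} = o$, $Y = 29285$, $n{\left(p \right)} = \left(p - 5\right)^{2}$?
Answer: $-29310$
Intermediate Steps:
$n{\left(p \right)} = \left(-5 + p\right)^{2}$
$Q = -25$ ($Q = \left(-5 + 0\right)^{2} \left(3 - 4\right) = \left(-5\right)^{2} \left(-1\right) = 25 \left(-1\right) = -25$)
$s{\left(O \right)} = \sqrt{-4 + O}$
$q{\left(c \right)} = -25$
$q{\left(s{\left(D{\left(5 \right)} \right)} \right)} - Y = -25 - 29285 = -29310$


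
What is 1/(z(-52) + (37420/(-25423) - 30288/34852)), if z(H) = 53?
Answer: 221510599/11221518331 ≈ 0.019740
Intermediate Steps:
1/(z(-52) + (37420/(-25423) - 30288/34852)) = 1/(53 + (37420/(-25423) - 30288/34852)) = 1/(53 + (37420*(-1/25423) - 30288*1/34852)) = 1/(53 + (-37420/25423 - 7572/8713)) = 1/(53 - 518543416/221510599) = 1/(11221518331/221510599) = 221510599/11221518331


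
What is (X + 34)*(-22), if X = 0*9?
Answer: -748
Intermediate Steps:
X = 0
(X + 34)*(-22) = (0 + 34)*(-22) = 34*(-22) = -748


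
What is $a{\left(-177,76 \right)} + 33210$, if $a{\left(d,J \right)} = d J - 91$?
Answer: $19667$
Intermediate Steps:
$a{\left(d,J \right)} = -91 + J d$ ($a{\left(d,J \right)} = J d - 91 = -91 + J d$)
$a{\left(-177,76 \right)} + 33210 = \left(-91 + 76 \left(-177\right)\right) + 33210 = \left(-91 - 13452\right) + 33210 = -13543 + 33210 = 19667$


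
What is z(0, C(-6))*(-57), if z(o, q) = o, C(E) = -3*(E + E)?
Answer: 0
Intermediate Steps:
C(E) = -6*E
z(0, C(-6))*(-57) = 0*(-57) = 0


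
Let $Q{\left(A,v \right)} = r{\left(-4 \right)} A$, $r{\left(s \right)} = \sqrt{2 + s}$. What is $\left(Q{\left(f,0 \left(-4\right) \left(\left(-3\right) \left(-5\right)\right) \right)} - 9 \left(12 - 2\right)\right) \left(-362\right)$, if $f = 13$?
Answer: $32580 - 4706 i \sqrt{2} \approx 32580.0 - 6655.3 i$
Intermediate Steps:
$Q{\left(A,v \right)} = i A \sqrt{2}$ ($Q{\left(A,v \right)} = \sqrt{2 - 4} A = \sqrt{-2} A = i \sqrt{2} A = i A \sqrt{2}$)
$\left(Q{\left(f,0 \left(-4\right) \left(\left(-3\right) \left(-5\right)\right) \right)} - 9 \left(12 - 2\right)\right) \left(-362\right) = \left(i 13 \sqrt{2} - 9 \left(12 - 2\right)\right) \left(-362\right) = \left(13 i \sqrt{2} - 90\right) \left(-362\right) = \left(-90 + 13 i \sqrt{2}\right) \left(-362\right) = 32580 - 4706 i \sqrt{2}$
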